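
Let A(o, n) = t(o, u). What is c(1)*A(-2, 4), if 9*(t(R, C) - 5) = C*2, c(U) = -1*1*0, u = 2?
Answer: 0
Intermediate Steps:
c(U) = 0 (c(U) = -1*0 = 0)
t(R, C) = 5 + 2*C/9 (t(R, C) = 5 + (C*2)/9 = 5 + (2*C)/9 = 5 + 2*C/9)
A(o, n) = 49/9 (A(o, n) = 5 + (2/9)*2 = 5 + 4/9 = 49/9)
c(1)*A(-2, 4) = 0*(49/9) = 0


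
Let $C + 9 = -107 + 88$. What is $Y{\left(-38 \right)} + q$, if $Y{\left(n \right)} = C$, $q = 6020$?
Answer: $5992$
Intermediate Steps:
$C = -28$ ($C = -9 + \left(-107 + 88\right) = -9 - 19 = -28$)
$Y{\left(n \right)} = -28$
$Y{\left(-38 \right)} + q = -28 + 6020 = 5992$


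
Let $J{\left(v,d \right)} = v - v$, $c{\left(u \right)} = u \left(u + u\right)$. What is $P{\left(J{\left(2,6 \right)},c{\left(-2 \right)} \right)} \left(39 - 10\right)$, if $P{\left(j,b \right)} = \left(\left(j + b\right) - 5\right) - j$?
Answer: $87$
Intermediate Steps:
$c{\left(u \right)} = 2 u^{2}$ ($c{\left(u \right)} = u 2 u = 2 u^{2}$)
$J{\left(v,d \right)} = 0$
$P{\left(j,b \right)} = -5 + b$ ($P{\left(j,b \right)} = \left(\left(b + j\right) - 5\right) - j = \left(-5 + b + j\right) - j = -5 + b$)
$P{\left(J{\left(2,6 \right)},c{\left(-2 \right)} \right)} \left(39 - 10\right) = \left(-5 + 2 \left(-2\right)^{2}\right) \left(39 - 10\right) = \left(-5 + 2 \cdot 4\right) 29 = \left(-5 + 8\right) 29 = 3 \cdot 29 = 87$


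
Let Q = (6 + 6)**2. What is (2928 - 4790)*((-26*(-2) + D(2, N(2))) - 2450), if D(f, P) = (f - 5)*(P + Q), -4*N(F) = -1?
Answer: 10541713/2 ≈ 5.2709e+6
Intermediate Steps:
N(F) = 1/4 (N(F) = -1/4*(-1) = 1/4)
Q = 144 (Q = 12**2 = 144)
D(f, P) = (-5 + f)*(144 + P) (D(f, P) = (f - 5)*(P + 144) = (-5 + f)*(144 + P))
(2928 - 4790)*((-26*(-2) + D(2, N(2))) - 2450) = (2928 - 4790)*((-26*(-2) + (-720 - 5*1/4 + 144*2 + (1/4)*2)) - 2450) = -1862*((52 + (-720 - 5/4 + 288 + 1/2)) - 2450) = -1862*((52 - 1731/4) - 2450) = -1862*(-1523/4 - 2450) = -1862*(-11323/4) = 10541713/2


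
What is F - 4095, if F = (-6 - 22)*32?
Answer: -4991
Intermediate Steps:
F = -896 (F = -28*32 = -896)
F - 4095 = -896 - 4095 = -4991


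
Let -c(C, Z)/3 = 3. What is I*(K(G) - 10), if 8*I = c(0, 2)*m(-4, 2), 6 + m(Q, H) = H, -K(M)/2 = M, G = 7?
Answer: -108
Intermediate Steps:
c(C, Z) = -9 (c(C, Z) = -3*3 = -9)
K(M) = -2*M
m(Q, H) = -6 + H
I = 9/2 (I = (-9*(-6 + 2))/8 = (-9*(-4))/8 = (⅛)*36 = 9/2 ≈ 4.5000)
I*(K(G) - 10) = 9*(-2*7 - 10)/2 = 9*(-14 - 10)/2 = (9/2)*(-24) = -108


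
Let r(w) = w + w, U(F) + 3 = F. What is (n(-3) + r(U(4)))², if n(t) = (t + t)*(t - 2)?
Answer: 1024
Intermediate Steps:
U(F) = -3 + F
r(w) = 2*w
n(t) = 2*t*(-2 + t) (n(t) = (2*t)*(-2 + t) = 2*t*(-2 + t))
(n(-3) + r(U(4)))² = (2*(-3)*(-2 - 3) + 2*(-3 + 4))² = (2*(-3)*(-5) + 2*1)² = (30 + 2)² = 32² = 1024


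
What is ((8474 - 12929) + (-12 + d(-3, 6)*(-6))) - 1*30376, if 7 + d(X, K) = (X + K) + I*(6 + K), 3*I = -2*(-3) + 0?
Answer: -34963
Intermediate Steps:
I = 2 (I = (-2*(-3) + 0)/3 = (6 + 0)/3 = (⅓)*6 = 2)
d(X, K) = 5 + X + 3*K (d(X, K) = -7 + ((X + K) + 2*(6 + K)) = -7 + ((K + X) + (12 + 2*K)) = -7 + (12 + X + 3*K) = 5 + X + 3*K)
((8474 - 12929) + (-12 + d(-3, 6)*(-6))) - 1*30376 = ((8474 - 12929) + (-12 + (5 - 3 + 3*6)*(-6))) - 1*30376 = (-4455 + (-12 + (5 - 3 + 18)*(-6))) - 30376 = (-4455 + (-12 + 20*(-6))) - 30376 = (-4455 + (-12 - 120)) - 30376 = (-4455 - 132) - 30376 = -4587 - 30376 = -34963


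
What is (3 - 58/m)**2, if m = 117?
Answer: 85849/13689 ≈ 6.2714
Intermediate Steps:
(3 - 58/m)**2 = (3 - 58/117)**2 = (293/117)**2 = 85849/13689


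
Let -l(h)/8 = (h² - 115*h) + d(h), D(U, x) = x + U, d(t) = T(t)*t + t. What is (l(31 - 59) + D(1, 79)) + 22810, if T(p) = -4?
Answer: -9814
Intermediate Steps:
d(t) = -3*t (d(t) = -4*t + t = -3*t)
D(U, x) = U + x
l(h) = -8*h² + 944*h (l(h) = -8*((h² - 115*h) - 3*h) = -8*(h² - 118*h) = -8*h² + 944*h)
(l(31 - 59) + D(1, 79)) + 22810 = (8*(31 - 59)*(118 - (31 - 59)) + (1 + 79)) + 22810 = (8*(-28)*(118 - 1*(-28)) + 80) + 22810 = (8*(-28)*(118 + 28) + 80) + 22810 = (8*(-28)*146 + 80) + 22810 = (-32704 + 80) + 22810 = -32624 + 22810 = -9814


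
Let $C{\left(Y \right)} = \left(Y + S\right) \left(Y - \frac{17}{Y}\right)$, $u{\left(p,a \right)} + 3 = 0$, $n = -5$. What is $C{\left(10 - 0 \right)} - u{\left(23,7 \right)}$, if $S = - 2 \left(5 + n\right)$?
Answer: $86$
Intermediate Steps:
$u{\left(p,a \right)} = -3$ ($u{\left(p,a \right)} = -3 + 0 = -3$)
$S = 0$ ($S = - 2 \left(5 - 5\right) = \left(-2\right) 0 = 0$)
$C{\left(Y \right)} = Y \left(Y - \frac{17}{Y}\right)$ ($C{\left(Y \right)} = \left(Y + 0\right) \left(Y - \frac{17}{Y}\right) = Y \left(Y - \frac{17}{Y}\right)$)
$C{\left(10 - 0 \right)} - u{\left(23,7 \right)} = \left(-17 + \left(10 - 0\right)^{2}\right) - -3 = \left(-17 + \left(10 + 0\right)^{2}\right) + 3 = \left(-17 + 10^{2}\right) + 3 = \left(-17 + 100\right) + 3 = 83 + 3 = 86$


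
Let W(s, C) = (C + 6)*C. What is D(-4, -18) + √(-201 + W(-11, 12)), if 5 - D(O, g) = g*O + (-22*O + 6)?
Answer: -161 + √15 ≈ -157.13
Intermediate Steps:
W(s, C) = C*(6 + C) (W(s, C) = (6 + C)*C = C*(6 + C))
D(O, g) = -1 + 22*O - O*g (D(O, g) = 5 - (g*O + (-22*O + 6)) = 5 - (O*g + (6 - 22*O)) = 5 - (6 - 22*O + O*g) = 5 + (-6 + 22*O - O*g) = -1 + 22*O - O*g)
D(-4, -18) + √(-201 + W(-11, 12)) = (-1 + 22*(-4) - 1*(-4)*(-18)) + √(-201 + 12*(6 + 12)) = (-1 - 88 - 72) + √(-201 + 12*18) = -161 + √(-201 + 216) = -161 + √15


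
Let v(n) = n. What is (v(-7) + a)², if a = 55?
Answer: 2304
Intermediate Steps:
(v(-7) + a)² = (-7 + 55)² = 48² = 2304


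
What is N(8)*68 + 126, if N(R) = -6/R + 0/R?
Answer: 75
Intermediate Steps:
N(R) = -6/R (N(R) = -6/R + 0 = -6/R)
N(8)*68 + 126 = -6/8*68 + 126 = -6*⅛*68 + 126 = -¾*68 + 126 = -51 + 126 = 75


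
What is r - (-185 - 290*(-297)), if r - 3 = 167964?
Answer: 82022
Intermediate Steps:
r = 167967 (r = 3 + 167964 = 167967)
r - (-185 - 290*(-297)) = 167967 - (-185 - 290*(-297)) = 167967 - (-185 + 86130) = 167967 - 1*85945 = 167967 - 85945 = 82022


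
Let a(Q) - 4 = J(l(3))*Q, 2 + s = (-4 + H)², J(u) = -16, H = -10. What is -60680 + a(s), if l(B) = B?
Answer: -63780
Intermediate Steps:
s = 194 (s = -2 + (-4 - 10)² = -2 + (-14)² = -2 + 196 = 194)
a(Q) = 4 - 16*Q
-60680 + a(s) = -60680 + (4 - 16*194) = -60680 + (4 - 3104) = -60680 - 3100 = -63780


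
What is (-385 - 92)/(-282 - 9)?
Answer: 159/97 ≈ 1.6392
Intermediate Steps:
(-385 - 92)/(-282 - 9) = -477/(-291) = -477*(-1/291) = 159/97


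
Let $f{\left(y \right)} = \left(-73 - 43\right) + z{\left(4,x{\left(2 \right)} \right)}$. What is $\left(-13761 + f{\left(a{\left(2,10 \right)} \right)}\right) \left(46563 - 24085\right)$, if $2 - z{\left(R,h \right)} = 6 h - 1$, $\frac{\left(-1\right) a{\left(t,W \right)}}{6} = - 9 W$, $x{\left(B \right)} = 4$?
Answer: $-312399244$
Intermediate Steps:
$a{\left(t,W \right)} = 54 W$ ($a{\left(t,W \right)} = - 6 \left(- 9 W\right) = 54 W$)
$z{\left(R,h \right)} = 3 - 6 h$ ($z{\left(R,h \right)} = 2 - \left(6 h - 1\right) = 2 - \left(-1 + 6 h\right) = 3 - 6 h$)
$f{\left(y \right)} = -137$ ($f{\left(y \right)} = \left(-73 - 43\right) + \left(3 - 24\right) = -116 + \left(3 - 24\right) = -116 - 21 = -137$)
$\left(-13761 + f{\left(a{\left(2,10 \right)} \right)}\right) \left(46563 - 24085\right) = \left(-13761 - 137\right) \left(46563 - 24085\right) = \left(-13898\right) 22478 = -312399244$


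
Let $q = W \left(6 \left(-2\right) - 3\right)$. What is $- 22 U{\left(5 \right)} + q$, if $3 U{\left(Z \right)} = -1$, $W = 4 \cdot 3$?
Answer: $- \frac{518}{3} \approx -172.67$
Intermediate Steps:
$W = 12$
$U{\left(Z \right)} = - \frac{1}{3}$ ($U{\left(Z \right)} = \frac{1}{3} \left(-1\right) = - \frac{1}{3}$)
$q = -180$ ($q = 12 \left(6 \left(-2\right) - 3\right) = 12 \left(-12 - 3\right) = 12 \left(-15\right) = -180$)
$- 22 U{\left(5 \right)} + q = \left(-22\right) \left(- \frac{1}{3}\right) - 180 = \frac{22}{3} - 180 = - \frac{518}{3}$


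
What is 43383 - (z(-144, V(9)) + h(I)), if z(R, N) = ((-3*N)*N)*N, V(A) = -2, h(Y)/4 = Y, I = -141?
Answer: 43923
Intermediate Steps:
h(Y) = 4*Y
z(R, N) = -3*N³ (z(R, N) = (-3*N²)*N = -3*N³)
43383 - (z(-144, V(9)) + h(I)) = 43383 - (-3*(-2)³ + 4*(-141)) = 43383 - (-3*(-8) - 564) = 43383 - (24 - 564) = 43383 - 1*(-540) = 43383 + 540 = 43923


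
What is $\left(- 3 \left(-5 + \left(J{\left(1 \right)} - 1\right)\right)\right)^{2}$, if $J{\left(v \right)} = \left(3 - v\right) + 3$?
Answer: $9$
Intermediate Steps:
$J{\left(v \right)} = 6 - v$
$\left(- 3 \left(-5 + \left(J{\left(1 \right)} - 1\right)\right)\right)^{2} = \left(- 3 \left(-5 + \left(\left(6 - 1\right) - 1\right)\right)\right)^{2} = \left(- 3 \left(-5 + \left(5 - 1\right)\right)\right)^{2} = \left(- 3 \left(-5 + 4\right)\right)^{2} = \left(\left(-3\right) \left(-1\right)\right)^{2} = 3^{2} = 9$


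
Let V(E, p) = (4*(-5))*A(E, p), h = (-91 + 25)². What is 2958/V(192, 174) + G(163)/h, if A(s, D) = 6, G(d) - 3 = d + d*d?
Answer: -201601/10890 ≈ -18.512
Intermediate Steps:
G(d) = 3 + d + d² (G(d) = 3 + (d + d*d) = 3 + (d + d²) = 3 + d + d²)
h = 4356 (h = (-66)² = 4356)
V(E, p) = -120 (V(E, p) = (4*(-5))*6 = -20*6 = -120)
2958/V(192, 174) + G(163)/h = 2958/(-120) + (3 + 163 + 163²)/4356 = 2958*(-1/120) + (3 + 163 + 26569)*(1/4356) = -493/20 + 26735*(1/4356) = -493/20 + 26735/4356 = -201601/10890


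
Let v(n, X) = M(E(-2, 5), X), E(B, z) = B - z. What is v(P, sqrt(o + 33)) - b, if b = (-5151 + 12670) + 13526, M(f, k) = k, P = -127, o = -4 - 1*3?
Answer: -21045 + sqrt(26) ≈ -21040.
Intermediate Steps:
o = -7 (o = -4 - 3 = -7)
v(n, X) = X
b = 21045 (b = 7519 + 13526 = 21045)
v(P, sqrt(o + 33)) - b = sqrt(-7 + 33) - 1*21045 = sqrt(26) - 21045 = -21045 + sqrt(26)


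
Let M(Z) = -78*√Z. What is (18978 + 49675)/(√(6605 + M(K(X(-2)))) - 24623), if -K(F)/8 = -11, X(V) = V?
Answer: -68653/(24623 - √(6605 - 156*√22)) ≈ -2.7969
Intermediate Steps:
K(F) = 88 (K(F) = -8*(-11) = 88)
(18978 + 49675)/(√(6605 + M(K(X(-2)))) - 24623) = (18978 + 49675)/(√(6605 - 156*√22) - 24623) = 68653/(√(6605 - 156*√22) - 24623) = 68653/(-24623 + √(6605 - 156*√22))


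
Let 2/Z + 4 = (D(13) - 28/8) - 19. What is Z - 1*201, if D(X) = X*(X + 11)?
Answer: -114767/571 ≈ -200.99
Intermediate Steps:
D(X) = X*(11 + X)
Z = 4/571 (Z = 2/(-4 + ((13*(11 + 13) - 28/8) - 19)) = 2/(-4 + ((13*24 - 28*⅛) - 19)) = 2/(-4 + ((312 - 7/2) - 19)) = 2/(-4 + (617/2 - 19)) = 2/(-4 + 579/2) = 2/(571/2) = 2*(2/571) = 4/571 ≈ 0.0070053)
Z - 1*201 = 4/571 - 1*201 = 4/571 - 201 = -114767/571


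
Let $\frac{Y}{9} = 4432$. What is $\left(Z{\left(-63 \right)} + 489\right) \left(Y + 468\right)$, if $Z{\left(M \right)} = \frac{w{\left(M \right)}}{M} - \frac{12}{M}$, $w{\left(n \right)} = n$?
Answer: $\frac{138474888}{7} \approx 1.9782 \cdot 10^{7}$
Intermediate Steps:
$Y = 39888$ ($Y = 9 \cdot 4432 = 39888$)
$Z{\left(M \right)} = 1 - \frac{12}{M}$ ($Z{\left(M \right)} = \frac{M}{M} - \frac{12}{M} = 1 - \frac{12}{M}$)
$\left(Z{\left(-63 \right)} + 489\right) \left(Y + 468\right) = \left(\frac{-12 - 63}{-63} + 489\right) \left(39888 + 468\right) = \left(\left(- \frac{1}{63}\right) \left(-75\right) + 489\right) 40356 = \left(\frac{25}{21} + 489\right) 40356 = \frac{10294}{21} \cdot 40356 = \frac{138474888}{7}$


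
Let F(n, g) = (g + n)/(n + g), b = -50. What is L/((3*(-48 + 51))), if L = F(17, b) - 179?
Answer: -178/9 ≈ -19.778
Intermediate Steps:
F(n, g) = 1 (F(n, g) = (g + n)/(g + n) = 1)
L = -178 (L = 1 - 179 = -178)
L/((3*(-48 + 51))) = -178*1/(3*(-48 + 51)) = -178/(3*3) = -178/9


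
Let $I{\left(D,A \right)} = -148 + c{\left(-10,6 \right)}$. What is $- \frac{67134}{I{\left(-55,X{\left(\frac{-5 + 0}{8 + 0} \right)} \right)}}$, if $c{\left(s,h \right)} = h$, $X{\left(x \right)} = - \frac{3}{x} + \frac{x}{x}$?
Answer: $\frac{33567}{71} \approx 472.77$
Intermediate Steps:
$X{\left(x \right)} = 1 - \frac{3}{x}$ ($X{\left(x \right)} = - \frac{3}{x} + 1 = 1 - \frac{3}{x}$)
$I{\left(D,A \right)} = -142$ ($I{\left(D,A \right)} = -148 + 6 = -142$)
$- \frac{67134}{I{\left(-55,X{\left(\frac{-5 + 0}{8 + 0} \right)} \right)}} = - \frac{67134}{-142} = \left(-67134\right) \left(- \frac{1}{142}\right) = \frac{33567}{71}$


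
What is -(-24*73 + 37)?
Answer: 1715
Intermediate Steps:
-(-24*73 + 37) = -(-1752 + 37) = -1*(-1715) = 1715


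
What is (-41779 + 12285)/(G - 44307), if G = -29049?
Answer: 14747/36678 ≈ 0.40207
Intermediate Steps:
(-41779 + 12285)/(G - 44307) = (-41779 + 12285)/(-29049 - 44307) = -29494/(-73356) = -29494*(-1/73356) = 14747/36678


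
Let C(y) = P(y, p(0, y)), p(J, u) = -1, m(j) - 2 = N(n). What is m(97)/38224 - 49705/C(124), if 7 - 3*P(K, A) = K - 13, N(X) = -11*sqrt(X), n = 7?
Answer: 89058937/62114 - 11*sqrt(7)/38224 ≈ 1433.8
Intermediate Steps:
m(j) = 2 - 11*sqrt(7)
P(K, A) = 20/3 - K/3 (P(K, A) = 7/3 - (K - 13)/3 = 7/3 - (-13 + K)/3 = 7/3 + (13/3 - K/3) = 20/3 - K/3)
C(y) = 20/3 - y/3
m(97)/38224 - 49705/C(124) = (2 - 11*sqrt(7))/38224 - 49705/(20/3 - 1/3*124) = (2 - 11*sqrt(7))*(1/38224) - 49705/(20/3 - 124/3) = (1/19112 - 11*sqrt(7)/38224) - 49705/(-104/3) = (1/19112 - 11*sqrt(7)/38224) - 49705*(-3/104) = (1/19112 - 11*sqrt(7)/38224) + 149115/104 = 89058937/62114 - 11*sqrt(7)/38224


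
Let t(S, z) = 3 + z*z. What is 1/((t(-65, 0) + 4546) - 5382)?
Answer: -1/833 ≈ -0.0012005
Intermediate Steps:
t(S, z) = 3 + z²
1/((t(-65, 0) + 4546) - 5382) = 1/(((3 + 0²) + 4546) - 5382) = 1/(((3 + 0) + 4546) - 5382) = 1/((3 + 4546) - 5382) = 1/(4549 - 5382) = 1/(-833) = -1/833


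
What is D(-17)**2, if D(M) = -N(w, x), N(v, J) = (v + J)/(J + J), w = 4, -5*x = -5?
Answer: 25/4 ≈ 6.2500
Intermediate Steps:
x = 1 (x = -1/5*(-5) = 1)
N(v, J) = (J + v)/(2*J) (N(v, J) = (J + v)/((2*J)) = (J + v)*(1/(2*J)) = (J + v)/(2*J))
D(M) = -5/2 (D(M) = -(1 + 4)/(2*1) = -5/2)
D(-17)**2 = (-5/2)**2 = 25/4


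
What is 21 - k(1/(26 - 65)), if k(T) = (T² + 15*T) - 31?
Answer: 79676/1521 ≈ 52.384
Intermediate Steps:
k(T) = -31 + T² + 15*T
21 - k(1/(26 - 65)) = 21 - (-31 + (1/(26 - 65))² + 15/(26 - 65)) = 21 - (-31 + (1/(-39))² + 15/(-39)) = 21 - (-31 + (-1/39)² + 15*(-1/39)) = 21 - (-31 + 1/1521 - 5/13) = 21 - 1*(-47735/1521) = 21 + 47735/1521 = 79676/1521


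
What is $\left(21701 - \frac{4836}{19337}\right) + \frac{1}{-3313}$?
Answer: $\frac{1390225560176}{64063481} \approx 21701.0$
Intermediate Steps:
$\left(21701 - \frac{4836}{19337}\right) + \frac{1}{-3313} = \left(21701 - \frac{4836}{19337}\right) - \frac{1}{3313} = \frac{419627401}{19337} - \frac{1}{3313} = \frac{1390225560176}{64063481}$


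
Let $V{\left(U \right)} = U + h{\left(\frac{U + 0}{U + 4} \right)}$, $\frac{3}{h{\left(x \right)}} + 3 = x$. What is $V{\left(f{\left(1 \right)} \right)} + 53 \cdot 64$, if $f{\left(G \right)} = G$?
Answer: $\frac{47487}{14} \approx 3391.9$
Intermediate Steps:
$h{\left(x \right)} = \frac{3}{-3 + x}$
$V{\left(U \right)} = U + \frac{3}{-3 + \frac{U}{4 + U}}$ ($V{\left(U \right)} = U + \frac{3}{-3 + \frac{U + 0}{U + 4}} = U + \frac{3}{-3 + \frac{U}{4 + U}}$)
$V{\left(f{\left(1 \right)} \right)} + 53 \cdot 64 = \frac{-6 + 1^{2} + \frac{9}{2} \cdot 1}{6 + 1} + 53 \cdot 64 = \frac{-6 + 1 + \frac{9}{2}}{7} + 3392 = \frac{1}{7} \left(- \frac{1}{2}\right) + 3392 = - \frac{1}{14} + 3392 = \frac{47487}{14}$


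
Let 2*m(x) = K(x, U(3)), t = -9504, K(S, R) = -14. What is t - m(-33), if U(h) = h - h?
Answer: -9497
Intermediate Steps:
U(h) = 0
m(x) = -7 (m(x) = (1/2)*(-14) = -7)
t - m(-33) = -9504 - 1*(-7) = -9504 + 7 = -9497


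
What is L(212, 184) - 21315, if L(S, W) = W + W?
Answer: -20947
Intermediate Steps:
L(S, W) = 2*W
L(212, 184) - 21315 = 2*184 - 21315 = 368 - 21315 = -20947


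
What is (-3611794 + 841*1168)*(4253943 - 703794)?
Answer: -9335138096394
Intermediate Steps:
(-3611794 + 841*1168)*(4253943 - 703794) = (-3611794 + 982288)*3550149 = -2629506*3550149 = -9335138096394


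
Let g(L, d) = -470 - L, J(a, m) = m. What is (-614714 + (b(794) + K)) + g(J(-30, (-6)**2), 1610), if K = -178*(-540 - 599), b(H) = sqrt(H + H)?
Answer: -412478 + 2*sqrt(397) ≈ -4.1244e+5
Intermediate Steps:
b(H) = sqrt(2)*sqrt(H) (b(H) = sqrt(2*H) = sqrt(2)*sqrt(H))
K = 202742 (K = -178*(-1139) = 202742)
(-614714 + (b(794) + K)) + g(J(-30, (-6)**2), 1610) = (-614714 + (sqrt(2)*sqrt(794) + 202742)) + (-470 - 1*(-6)**2) = (-614714 + (2*sqrt(397) + 202742)) + (-470 - 1*36) = (-614714 + (202742 + 2*sqrt(397))) + (-470 - 36) = (-411972 + 2*sqrt(397)) - 506 = -412478 + 2*sqrt(397)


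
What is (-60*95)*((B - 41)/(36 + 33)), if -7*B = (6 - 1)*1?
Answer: 554800/161 ≈ 3446.0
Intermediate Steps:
B = -5/7 (B = -(6 - 1)/7 = -5/7 ≈ -0.71429)
(-60*95)*((B - 41)/(36 + 33)) = (-60*95)*((-5/7 - 41)/(36 + 33)) = -(-1664400)/(7*69) = -5700*(-292/483) = 554800/161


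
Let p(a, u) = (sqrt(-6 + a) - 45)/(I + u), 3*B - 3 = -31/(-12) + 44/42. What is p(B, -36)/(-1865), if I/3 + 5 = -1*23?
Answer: -3/14920 + I*sqrt(6685)/9399600 ≈ -0.00020107 + 8.6984e-6*I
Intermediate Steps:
I = -84 (I = -15 + 3*(-1*23) = -15 + 3*(-23) = -15 - 69 = -84)
B = 557/252 (B = 1 + (-31/(-12) + 44/42)/3 = 1 + (-31*(-1/12) + 44*(1/42))/3 = 1 + (31/12 + 22/21)/3 = 1 + (1/3)*(305/84) = 1 + 305/252 = 557/252 ≈ 2.2103)
p(a, u) = (-45 + sqrt(-6 + a))/(-84 + u) (p(a, u) = (sqrt(-6 + a) - 45)/(-84 + u) = (-45 + sqrt(-6 + a))/(-84 + u))
p(B, -36)/(-1865) = ((-45 + sqrt(-6 + 557/252))/(-84 - 36))/(-1865) = ((-45 + sqrt(-955/252))/(-120))*(-1/1865) = -(-45 + I*sqrt(6685)/42)/120*(-1/1865) = (3/8 - I*sqrt(6685)/5040)*(-1/1865) = -3/14920 + I*sqrt(6685)/9399600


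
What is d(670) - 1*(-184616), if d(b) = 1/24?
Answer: 4430785/24 ≈ 1.8462e+5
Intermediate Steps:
d(b) = 1/24
d(670) - 1*(-184616) = 1/24 - 1*(-184616) = 1/24 + 184616 = 4430785/24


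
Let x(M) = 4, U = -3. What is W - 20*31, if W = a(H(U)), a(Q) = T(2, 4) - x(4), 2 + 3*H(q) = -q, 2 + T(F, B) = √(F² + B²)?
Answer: -626 + 2*√5 ≈ -621.53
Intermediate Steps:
T(F, B) = -2 + √(B² + F²) (T(F, B) = -2 + √(F² + B²) = -2 + √(B² + F²))
H(q) = -⅔ - q/3 (H(q) = -⅔ + (-q)/3 = -⅔ - q/3)
a(Q) = -6 + 2*√5 (a(Q) = (-2 + √(4² + 2²)) - 1*4 = (-2 + √(16 + 4)) - 4 = (-2 + √20) - 4 = (-2 + 2*√5) - 4 = -6 + 2*√5)
W = -6 + 2*√5 ≈ -1.5279
W - 20*31 = (-6 + 2*√5) - 20*31 = (-6 + 2*√5) - 620 = -626 + 2*√5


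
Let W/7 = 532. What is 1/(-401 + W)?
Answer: 1/3323 ≈ 0.00030093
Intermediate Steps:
W = 3724 (W = 7*532 = 3724)
1/(-401 + W) = 1/(-401 + 3724) = 1/3323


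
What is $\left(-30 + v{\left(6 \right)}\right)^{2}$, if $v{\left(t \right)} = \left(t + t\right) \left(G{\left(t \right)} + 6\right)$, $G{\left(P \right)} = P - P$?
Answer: $1764$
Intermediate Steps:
$G{\left(P \right)} = 0$
$v{\left(t \right)} = 12 t$ ($v{\left(t \right)} = \left(t + t\right) \left(0 + 6\right) = 2 t 6 = 12 t$)
$\left(-30 + v{\left(6 \right)}\right)^{2} = \left(-30 + 12 \cdot 6\right)^{2} = \left(-30 + 72\right)^{2} = 42^{2} = 1764$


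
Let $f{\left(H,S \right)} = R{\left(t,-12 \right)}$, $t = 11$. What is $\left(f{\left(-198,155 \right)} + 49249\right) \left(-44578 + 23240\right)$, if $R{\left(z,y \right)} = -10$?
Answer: $-1050661782$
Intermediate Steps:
$f{\left(H,S \right)} = -10$
$\left(f{\left(-198,155 \right)} + 49249\right) \left(-44578 + 23240\right) = \left(-10 + 49249\right) \left(-44578 + 23240\right) = 49239 \left(-21338\right) = -1050661782$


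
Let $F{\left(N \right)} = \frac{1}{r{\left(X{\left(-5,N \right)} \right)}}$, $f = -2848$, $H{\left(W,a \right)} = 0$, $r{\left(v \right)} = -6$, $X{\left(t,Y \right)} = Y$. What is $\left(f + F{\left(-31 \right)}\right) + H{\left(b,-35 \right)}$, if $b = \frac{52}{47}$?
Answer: $- \frac{17089}{6} \approx -2848.2$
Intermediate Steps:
$b = \frac{52}{47}$ ($b = 52 \cdot \frac{1}{47} = \frac{52}{47} \approx 1.1064$)
$F{\left(N \right)} = - \frac{1}{6}$ ($F{\left(N \right)} = \frac{1}{-6} = - \frac{1}{6}$)
$\left(f + F{\left(-31 \right)}\right) + H{\left(b,-35 \right)} = \left(-2848 - \frac{1}{6}\right) + 0 = - \frac{17089}{6} + 0 = - \frac{17089}{6}$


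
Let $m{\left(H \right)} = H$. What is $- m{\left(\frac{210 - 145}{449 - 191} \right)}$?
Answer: $- \frac{65}{258} \approx -0.25194$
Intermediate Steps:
$- m{\left(\frac{210 - 145}{449 - 191} \right)} = - \frac{210 - 145}{449 - 191} = - \frac{65}{258}$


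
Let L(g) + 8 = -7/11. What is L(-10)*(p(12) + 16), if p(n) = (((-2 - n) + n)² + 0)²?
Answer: -3040/11 ≈ -276.36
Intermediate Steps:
L(g) = -95/11 (L(g) = -8 - 7/11 = -95/11)
p(n) = 16 (p(n) = ((-2)² + 0)² = (4 + 0)² = 4² = 16)
L(-10)*(p(12) + 16) = -95*(16 + 16)/11 = -95/11*32 = -3040/11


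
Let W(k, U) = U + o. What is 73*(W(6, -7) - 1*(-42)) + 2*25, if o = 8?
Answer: 3189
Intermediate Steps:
W(k, U) = 8 + U (W(k, U) = U + 8 = 8 + U)
73*(W(6, -7) - 1*(-42)) + 2*25 = 73*((8 - 7) - 1*(-42)) + 2*25 = 73*(1 + 42) + 50 = 73*43 + 50 = 3139 + 50 = 3189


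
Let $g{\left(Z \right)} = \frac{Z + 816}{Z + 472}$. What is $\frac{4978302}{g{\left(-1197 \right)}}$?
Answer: $\frac{1203089650}{127} \approx 9.4732 \cdot 10^{6}$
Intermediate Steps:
$g{\left(Z \right)} = \frac{816 + Z}{472 + Z}$
$\frac{4978302}{g{\left(-1197 \right)}} = \frac{4978302}{\frac{1}{472 - 1197} \left(816 - 1197\right)} = \frac{4978302}{\frac{1}{-725} \left(-381\right)} = \frac{4978302}{\left(- \frac{1}{725}\right) \left(-381\right)} = \frac{4978302}{\frac{381}{725}} = 4978302 \cdot \frac{725}{381} = \frac{1203089650}{127}$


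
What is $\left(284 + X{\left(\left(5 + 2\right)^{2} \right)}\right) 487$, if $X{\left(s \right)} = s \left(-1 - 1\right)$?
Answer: $90582$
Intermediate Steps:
$X{\left(s \right)} = - 2 s$ ($X{\left(s \right)} = s \left(-2\right) = - 2 s$)
$\left(284 + X{\left(\left(5 + 2\right)^{2} \right)}\right) 487 = \left(284 - 2 \left(5 + 2\right)^{2}\right) 487 = \left(284 - 2 \cdot 7^{2}\right) 487 = \left(284 - 98\right) 487 = 186 \cdot 487 = 90582$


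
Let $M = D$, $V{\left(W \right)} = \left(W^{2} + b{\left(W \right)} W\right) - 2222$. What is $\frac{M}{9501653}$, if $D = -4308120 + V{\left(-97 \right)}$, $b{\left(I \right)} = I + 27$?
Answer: $- \frac{613449}{1357379} \approx -0.45194$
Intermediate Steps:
$b{\left(I \right)} = 27 + I$
$V{\left(W \right)} = -2222 + W^{2} + W \left(27 + W\right)$ ($V{\left(W \right)} = \left(W^{2} + \left(27 + W\right) W\right) - 2222 = \left(W^{2} + W \left(27 + W\right)\right) - 2222 = -2222 + W^{2} + W \left(27 + W\right)$)
$D = -4294143$ ($D = -4308120 - \left(2222 - 9409 + 97 \left(27 - 97\right)\right) = -4308120 - -13977 = -4308120 + \left(-2222 + 9409 + 6790\right) = -4308120 + 13977 = -4294143$)
$M = -4294143$
$\frac{M}{9501653} = - \frac{4294143}{9501653} = \left(-4294143\right) \frac{1}{9501653} = - \frac{613449}{1357379}$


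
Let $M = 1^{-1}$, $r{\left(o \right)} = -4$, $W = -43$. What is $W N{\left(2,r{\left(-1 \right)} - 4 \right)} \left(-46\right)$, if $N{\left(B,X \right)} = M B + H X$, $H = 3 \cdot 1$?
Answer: $-43516$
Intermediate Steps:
$H = 3$
$M = 1$
$N{\left(B,X \right)} = B + 3 X$ ($N{\left(B,X \right)} = 1 B + 3 X = B + 3 X$)
$W N{\left(2,r{\left(-1 \right)} - 4 \right)} \left(-46\right) = - 43 \left(2 + 3 \left(-4 - 4\right)\right) \left(-46\right) = - 43 \left(2 + 3 \left(-8\right)\right) \left(-46\right) = - 43 \left(2 - 24\right) \left(-46\right) = \left(-43\right) \left(-22\right) \left(-46\right) = 946 \left(-46\right) = -43516$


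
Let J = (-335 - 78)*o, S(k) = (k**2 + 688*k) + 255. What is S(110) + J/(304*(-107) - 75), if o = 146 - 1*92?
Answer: 2870227407/32603 ≈ 88036.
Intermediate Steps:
o = 54 (o = 146 - 92 = 54)
S(k) = 255 + k**2 + 688*k
J = -22302 (J = (-335 - 78)*54 = -413*54 = -22302)
S(110) + J/(304*(-107) - 75) = (255 + 110**2 + 688*110) - 22302/(304*(-107) - 75) = (255 + 12100 + 75680) - 22302/(-32528 - 75) = 88035 - 22302/(-32603) = 88035 - 22302*(-1/32603) = 88035 + 22302/32603 = 2870227407/32603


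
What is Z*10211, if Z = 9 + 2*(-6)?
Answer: -30633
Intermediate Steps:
Z = -3 (Z = 9 - 12 = -3)
Z*10211 = -3*10211 = -30633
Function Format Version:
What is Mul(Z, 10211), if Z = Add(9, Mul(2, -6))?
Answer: -30633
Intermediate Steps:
Z = -3 (Z = Add(9, -12) = -3)
Mul(Z, 10211) = Mul(-3, 10211) = -30633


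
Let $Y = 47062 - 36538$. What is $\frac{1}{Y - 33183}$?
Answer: $- \frac{1}{22659} \approx -4.4133 \cdot 10^{-5}$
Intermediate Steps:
$Y = 10524$ ($Y = 47062 - 36538 = 10524$)
$\frac{1}{Y - 33183} = \frac{1}{10524 - 33183} = \frac{1}{-22659} = - \frac{1}{22659}$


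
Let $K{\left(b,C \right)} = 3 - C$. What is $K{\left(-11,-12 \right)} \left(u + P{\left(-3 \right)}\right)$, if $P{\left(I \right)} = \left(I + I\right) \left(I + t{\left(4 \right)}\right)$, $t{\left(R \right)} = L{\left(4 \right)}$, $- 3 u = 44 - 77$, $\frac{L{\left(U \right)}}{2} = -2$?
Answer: $795$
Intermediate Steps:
$L{\left(U \right)} = -4$ ($L{\left(U \right)} = 2 \left(-2\right) = -4$)
$u = 11$ ($u = - \frac{44 - 77}{3} = \left(- \frac{1}{3}\right) \left(-33\right) = 11$)
$t{\left(R \right)} = -4$
$P{\left(I \right)} = 2 I \left(-4 + I\right)$ ($P{\left(I \right)} = \left(I + I\right) \left(I - 4\right) = 2 I \left(-4 + I\right)$)
$K{\left(-11,-12 \right)} \left(u + P{\left(-3 \right)}\right) = \left(3 - -12\right) \left(11 + 2 \left(-3\right) \left(-4 - 3\right)\right) = \left(3 + 12\right) \left(11 + 2 \left(-3\right) \left(-7\right)\right) = 15 \left(11 + 42\right) = 15 \cdot 53 = 795$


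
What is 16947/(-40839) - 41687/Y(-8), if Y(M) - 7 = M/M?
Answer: -567530323/108904 ≈ -5211.3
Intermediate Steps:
Y(M) = 8 (Y(M) = 7 + M/M = 7 + 1 = 8)
16947/(-40839) - 41687/Y(-8) = 16947/(-40839) - 41687/8 = 16947*(-1/40839) - 41687*⅛ = -5649/13613 - 41687/8 = -567530323/108904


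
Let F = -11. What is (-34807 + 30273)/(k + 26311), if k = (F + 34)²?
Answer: -2267/13420 ≈ -0.16893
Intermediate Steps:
k = 529 (k = (-11 + 34)² = 23² = 529)
(-34807 + 30273)/(k + 26311) = (-34807 + 30273)/(529 + 26311) = -4534/26840 = -4534*1/26840 = -2267/13420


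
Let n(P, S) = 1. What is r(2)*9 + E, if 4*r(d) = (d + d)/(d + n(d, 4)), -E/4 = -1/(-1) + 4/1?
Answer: -17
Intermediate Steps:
E = -20 (E = -4*(-1/(-1) + 4/1) = -4*(-1*(-1) + 4*1) = -4*(1 + 4) = -4*5 = -20)
r(d) = d/(2*(1 + d)) (r(d) = ((d + d)/(d + 1))/4 = ((2*d)/(1 + d))/4 = (2*d/(1 + d))/4 = d/(2*(1 + d)))
r(2)*9 + E = ((1/2)*2/(1 + 2))*9 - 20 = ((1/2)*2/3)*9 - 20 = ((1/2)*2*(1/3))*9 - 20 = (1/3)*9 - 20 = 3 - 20 = -17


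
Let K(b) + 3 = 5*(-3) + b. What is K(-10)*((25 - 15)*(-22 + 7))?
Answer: 4200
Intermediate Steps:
K(b) = -18 + b (K(b) = -3 + (5*(-3) + b) = -3 + (-15 + b) = -18 + b)
K(-10)*((25 - 15)*(-22 + 7)) = (-18 - 10)*((25 - 15)*(-22 + 7)) = -280*(-15) = -28*(-150) = 4200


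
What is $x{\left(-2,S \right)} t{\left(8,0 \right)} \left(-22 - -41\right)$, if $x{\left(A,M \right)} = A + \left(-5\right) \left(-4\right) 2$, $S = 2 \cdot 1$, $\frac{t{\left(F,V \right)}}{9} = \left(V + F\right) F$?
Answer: $415872$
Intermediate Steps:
$t{\left(F,V \right)} = 9 F \left(F + V\right)$ ($t{\left(F,V \right)} = 9 \left(V + F\right) F = 9 \left(F + V\right) F = 9 F \left(F + V\right)$)
$S = 2$
$x{\left(A,M \right)} = 40 + A$ ($x{\left(A,M \right)} = A + 20 \cdot 2 = A + 40 = 40 + A$)
$x{\left(-2,S \right)} t{\left(8,0 \right)} \left(-22 - -41\right) = \left(40 - 2\right) 9 \cdot 8 \left(8 + 0\right) \left(-22 - -41\right) = 38 \cdot 9 \cdot 8 \cdot 8 \left(-22 + 41\right) = 38 \cdot 576 \cdot 19 = 21888 \cdot 19 = 415872$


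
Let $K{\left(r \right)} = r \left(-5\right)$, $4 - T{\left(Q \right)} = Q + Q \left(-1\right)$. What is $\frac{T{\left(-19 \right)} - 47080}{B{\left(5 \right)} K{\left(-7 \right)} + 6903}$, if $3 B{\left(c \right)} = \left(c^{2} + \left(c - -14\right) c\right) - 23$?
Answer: $- \frac{35307}{6026} \approx -5.8591$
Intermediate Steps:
$T{\left(Q \right)} = 4$ ($T{\left(Q \right)} = 4 - \left(Q + Q \left(-1\right)\right) = 4 - \left(Q - Q\right) = 4 - 0 = 4 + 0 = 4$)
$K{\left(r \right)} = - 5 r$
$B{\left(c \right)} = - \frac{23}{3} + \frac{c^{2}}{3} + \frac{c \left(14 + c\right)}{3}$ ($B{\left(c \right)} = \frac{\left(c^{2} + \left(c - -14\right) c\right) - 23}{3} = \frac{\left(c^{2} + \left(c + 14\right) c\right) - 23}{3} = \frac{\left(c^{2} + \left(14 + c\right) c\right) - 23}{3} = \frac{\left(c^{2} + c \left(14 + c\right)\right) - 23}{3} = \frac{-23 + c^{2} + c \left(14 + c\right)}{3} = - \frac{23}{3} + \frac{c^{2}}{3} + \frac{c \left(14 + c\right)}{3}$)
$\frac{T{\left(-19 \right)} - 47080}{B{\left(5 \right)} K{\left(-7 \right)} + 6903} = \frac{4 - 47080}{\left(- \frac{23}{3} + \frac{2 \cdot 5^{2}}{3} + \frac{14}{3} \cdot 5\right) \left(\left(-5\right) \left(-7\right)\right) + 6903} = - \frac{47076}{\left(- \frac{23}{3} + \frac{2}{3} \cdot 25 + \frac{70}{3}\right) 35 + 6903} = - \frac{47076}{\left(- \frac{23}{3} + \frac{50}{3} + \frac{70}{3}\right) 35 + 6903} = - \frac{47076}{\frac{97}{3} \cdot 35 + 6903} = - \frac{47076}{\frac{3395}{3} + 6903} = - \frac{47076}{\frac{24104}{3}} = \left(-47076\right) \frac{3}{24104} = - \frac{35307}{6026}$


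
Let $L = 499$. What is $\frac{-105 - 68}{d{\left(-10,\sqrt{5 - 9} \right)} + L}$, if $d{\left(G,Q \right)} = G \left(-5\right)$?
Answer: $- \frac{173}{549} \approx -0.31512$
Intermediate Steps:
$d{\left(G,Q \right)} = - 5 G$
$\frac{-105 - 68}{d{\left(-10,\sqrt{5 - 9} \right)} + L} = \frac{-105 - 68}{\left(-5\right) \left(-10\right) + 499} = - \frac{173}{50 + 499} = - \frac{173}{549}$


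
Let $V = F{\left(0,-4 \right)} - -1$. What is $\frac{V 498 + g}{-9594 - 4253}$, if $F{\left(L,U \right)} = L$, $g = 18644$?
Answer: $- \frac{19142}{13847} \approx -1.3824$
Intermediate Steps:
$V = 1$ ($V = 0 - -1 = 0 + 1 = 1$)
$\frac{V 498 + g}{-9594 - 4253} = \frac{1 \cdot 498 + 18644}{-9594 - 4253} = \frac{498 + 18644}{-13847} = 19142 \left(- \frac{1}{13847}\right) = - \frac{19142}{13847}$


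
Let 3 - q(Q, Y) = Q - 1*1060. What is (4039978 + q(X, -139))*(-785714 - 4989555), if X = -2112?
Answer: -23350296183157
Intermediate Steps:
q(Q, Y) = 1063 - Q (q(Q, Y) = 3 - (Q - 1*1060) = 3 - (Q - 1060) = 3 - (-1060 + Q) = 3 + (1060 - Q) = 1063 - Q)
(4039978 + q(X, -139))*(-785714 - 4989555) = (4039978 + (1063 - 1*(-2112)))*(-785714 - 4989555) = (4039978 + (1063 + 2112))*(-5775269) = (4039978 + 3175)*(-5775269) = 4043153*(-5775269) = -23350296183157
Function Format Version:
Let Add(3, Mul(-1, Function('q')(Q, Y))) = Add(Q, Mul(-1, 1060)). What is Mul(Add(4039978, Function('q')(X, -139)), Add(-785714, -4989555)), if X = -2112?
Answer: -23350296183157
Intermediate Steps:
Function('q')(Q, Y) = Add(1063, Mul(-1, Q)) (Function('q')(Q, Y) = Add(3, Mul(-1, Add(Q, Mul(-1, 1060)))) = Add(3, Mul(-1, Add(Q, -1060))) = Add(3, Mul(-1, Add(-1060, Q))) = Add(3, Add(1060, Mul(-1, Q))) = Add(1063, Mul(-1, Q)))
Mul(Add(4039978, Function('q')(X, -139)), Add(-785714, -4989555)) = Mul(Add(4039978, Add(1063, Mul(-1, -2112))), Add(-785714, -4989555)) = Mul(Add(4039978, Add(1063, 2112)), -5775269) = Mul(Add(4039978, 3175), -5775269) = Mul(4043153, -5775269) = -23350296183157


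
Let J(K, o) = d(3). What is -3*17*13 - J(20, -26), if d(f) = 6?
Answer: -669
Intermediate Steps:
J(K, o) = 6
-3*17*13 - J(20, -26) = -3*17*13 - 1*6 = -51*13 - 6 = -663 - 6 = -669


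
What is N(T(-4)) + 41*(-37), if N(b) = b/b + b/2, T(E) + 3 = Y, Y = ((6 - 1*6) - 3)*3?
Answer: -1522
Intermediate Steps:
Y = -9 (Y = ((6 - 6) - 3)*3 = (0 - 3)*3 = -3*3 = -9)
T(E) = -12 (T(E) = -3 - 9 = -12)
N(b) = 1 + b/2 (N(b) = 1 + b*(½) = 1 + b/2)
N(T(-4)) + 41*(-37) = (1 + (½)*(-12)) + 41*(-37) = (1 - 6) - 1517 = -5 - 1517 = -1522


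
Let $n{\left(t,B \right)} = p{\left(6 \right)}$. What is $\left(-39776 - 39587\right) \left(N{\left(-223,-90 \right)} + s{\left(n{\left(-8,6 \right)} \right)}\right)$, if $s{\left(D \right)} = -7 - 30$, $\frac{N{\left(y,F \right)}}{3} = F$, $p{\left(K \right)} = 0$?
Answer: $24364441$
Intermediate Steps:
$n{\left(t,B \right)} = 0$
$N{\left(y,F \right)} = 3 F$
$s{\left(D \right)} = -37$ ($s{\left(D \right)} = -7 - 30 = -37$)
$\left(-39776 - 39587\right) \left(N{\left(-223,-90 \right)} + s{\left(n{\left(-8,6 \right)} \right)}\right) = \left(-39776 - 39587\right) \left(3 \left(-90\right) - 37\right) = - 79363 \left(-270 - 37\right) = \left(-79363\right) \left(-307\right) = 24364441$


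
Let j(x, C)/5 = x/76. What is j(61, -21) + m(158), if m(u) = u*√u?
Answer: 305/76 + 158*√158 ≈ 1990.0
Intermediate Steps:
j(x, C) = 5*x/76 (j(x, C) = 5*(x/76) = 5*x/76)
m(u) = u^(3/2)
j(61, -21) + m(158) = (5/76)*61 + 158^(3/2) = 305/76 + 158*√158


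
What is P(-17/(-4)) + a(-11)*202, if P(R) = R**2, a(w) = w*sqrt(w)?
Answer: 289/16 - 2222*I*sqrt(11) ≈ 18.063 - 7369.5*I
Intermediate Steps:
a(w) = w**(3/2)
P(-17/(-4)) + a(-11)*202 = (-17/(-4))**2 + (-11)**(3/2)*202 = (-17*(-1/4))**2 - 11*I*sqrt(11)*202 = (17/4)**2 - 2222*I*sqrt(11) = 289/16 - 2222*I*sqrt(11)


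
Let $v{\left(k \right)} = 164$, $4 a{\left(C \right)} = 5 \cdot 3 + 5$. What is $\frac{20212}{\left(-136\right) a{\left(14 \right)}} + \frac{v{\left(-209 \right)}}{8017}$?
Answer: $- \frac{40482021}{1362890} \approx -29.703$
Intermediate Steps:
$a{\left(C \right)} = 5$ ($a{\left(C \right)} = \frac{5 \cdot 3 + 5}{4} = \frac{15 + 5}{4} = \frac{1}{4} \cdot 20 = 5$)
$\frac{20212}{\left(-136\right) a{\left(14 \right)}} + \frac{v{\left(-209 \right)}}{8017} = \frac{20212}{\left(-136\right) 5} + \frac{164}{8017} = \frac{20212}{-680} + 164 \cdot \frac{1}{8017} = 20212 \left(- \frac{1}{680}\right) + \frac{164}{8017} = - \frac{5053}{170} + \frac{164}{8017} = - \frac{40482021}{1362890}$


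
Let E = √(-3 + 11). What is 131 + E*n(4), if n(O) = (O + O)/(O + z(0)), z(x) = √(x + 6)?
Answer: 131 - 16*√3/5 + 32*√2/5 ≈ 134.51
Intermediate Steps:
z(x) = √(6 + x)
n(O) = 2*O/(O + √6) (n(O) = (O + O)/(O + √(6 + 0)) = (2*O)/(O + √6) = 2*O/(O + √6))
E = 2*√2 (E = √8 = 2*√2 ≈ 2.8284)
131 + E*n(4) = 131 + (2*√2)*(2*4/(4 + √6)) = 131 + (2*√2)*(8/(4 + √6)) = 131 + 16*√2/(4 + √6)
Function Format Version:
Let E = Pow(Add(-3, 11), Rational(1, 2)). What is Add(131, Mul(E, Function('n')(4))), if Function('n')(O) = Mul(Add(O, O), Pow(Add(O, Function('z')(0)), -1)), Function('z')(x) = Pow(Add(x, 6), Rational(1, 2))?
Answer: Add(131, Mul(Rational(-16, 5), Pow(3, Rational(1, 2))), Mul(Rational(32, 5), Pow(2, Rational(1, 2)))) ≈ 134.51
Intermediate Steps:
Function('z')(x) = Pow(Add(6, x), Rational(1, 2))
Function('n')(O) = Mul(2, O, Pow(Add(O, Pow(6, Rational(1, 2))), -1)) (Function('n')(O) = Mul(Add(O, O), Pow(Add(O, Pow(Add(6, 0), Rational(1, 2))), -1)) = Mul(Mul(2, O), Pow(Add(O, Pow(6, Rational(1, 2))), -1)) = Mul(2, O, Pow(Add(O, Pow(6, Rational(1, 2))), -1)))
E = Mul(2, Pow(2, Rational(1, 2))) (E = Pow(8, Rational(1, 2)) = Mul(2, Pow(2, Rational(1, 2))) ≈ 2.8284)
Add(131, Mul(E, Function('n')(4))) = Add(131, Mul(Mul(2, Pow(2, Rational(1, 2))), Mul(2, 4, Pow(Add(4, Pow(6, Rational(1, 2))), -1)))) = Add(131, Mul(Mul(2, Pow(2, Rational(1, 2))), Mul(8, Pow(Add(4, Pow(6, Rational(1, 2))), -1)))) = Add(131, Mul(16, Pow(2, Rational(1, 2)), Pow(Add(4, Pow(6, Rational(1, 2))), -1)))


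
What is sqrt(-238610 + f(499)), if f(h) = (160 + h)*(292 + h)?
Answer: sqrt(282659) ≈ 531.66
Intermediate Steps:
sqrt(-238610 + f(499)) = sqrt(-238610 + (46720 + 499**2 + 452*499)) = sqrt(-238610 + (46720 + 249001 + 225548)) = sqrt(-238610 + 521269) = sqrt(282659)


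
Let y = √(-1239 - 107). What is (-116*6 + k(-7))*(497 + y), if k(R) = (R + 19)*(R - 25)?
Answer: -536760 - 1080*I*√1346 ≈ -5.3676e+5 - 39623.0*I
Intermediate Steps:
y = I*√1346 (y = √(-1346) = I*√1346 ≈ 36.688*I)
k(R) = (-25 + R)*(19 + R) (k(R) = (19 + R)*(-25 + R) = (-25 + R)*(19 + R))
(-116*6 + k(-7))*(497 + y) = (-116*6 + (-475 + (-7)² - 6*(-7)))*(497 + I*√1346) = (-696 + (-475 + 49 + 42))*(497 + I*√1346) = (-696 - 384)*(497 + I*√1346) = -1080*(497 + I*√1346) = -536760 - 1080*I*√1346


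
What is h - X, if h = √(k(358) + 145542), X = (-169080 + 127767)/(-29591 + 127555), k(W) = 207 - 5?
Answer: 41313/97964 + 4*√9109 ≈ 382.19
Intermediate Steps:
k(W) = 202
X = -41313/97964 ≈ -0.42172
h = 4*√9109 (h = √(202 + 145542) = √145744 = 4*√9109 ≈ 381.76)
h - X = 4*√9109 - 1*(-41313/97964) = 4*√9109 + 41313/97964 = 41313/97964 + 4*√9109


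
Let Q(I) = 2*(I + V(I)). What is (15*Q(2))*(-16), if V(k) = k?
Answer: -1920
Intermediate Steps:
Q(I) = 4*I (Q(I) = 2*(I + I) = 2*(2*I) = 4*I)
(15*Q(2))*(-16) = (15*(4*2))*(-16) = (15*8)*(-16) = 120*(-16) = -1920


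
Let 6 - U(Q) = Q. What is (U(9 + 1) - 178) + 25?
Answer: -157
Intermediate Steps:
U(Q) = 6 - Q
(U(9 + 1) - 178) + 25 = ((6 - (9 + 1)) - 178) + 25 = ((6 - 1*10) - 178) + 25 = ((6 - 10) - 178) + 25 = (-4 - 178) + 25 = -182 + 25 = -157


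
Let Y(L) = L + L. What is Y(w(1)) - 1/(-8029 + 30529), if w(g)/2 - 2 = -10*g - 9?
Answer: -1530001/22500 ≈ -68.000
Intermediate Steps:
w(g) = -14 - 20*g (w(g) = 4 + 2*(-10*g - 9) = 4 + 2*(-9 - 10*g) = 4 + (-18 - 20*g) = -14 - 20*g)
Y(L) = 2*L
Y(w(1)) - 1/(-8029 + 30529) = 2*(-14 - 20*1) - 1/(-8029 + 30529) = 2*(-14 - 20) - 1/22500 = 2*(-34) - 1*1/22500 = -68 - 1/22500 = -1530001/22500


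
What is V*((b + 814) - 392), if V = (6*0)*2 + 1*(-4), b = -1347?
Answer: 3700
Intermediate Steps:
V = -4 (V = 0*2 - 4 = 0 - 4 = -4)
V*((b + 814) - 392) = -4*((-1347 + 814) - 392) = -4*(-533 - 392) = -4*(-925) = 3700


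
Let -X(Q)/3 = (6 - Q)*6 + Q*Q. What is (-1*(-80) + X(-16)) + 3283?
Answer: 2199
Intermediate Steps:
X(Q) = -108 - 3*Q² + 18*Q (X(Q) = -3*((6 - Q)*6 + Q*Q) = -3*((36 - 6*Q) + Q²) = -3*(36 + Q² - 6*Q) = -108 - 3*Q² + 18*Q)
(-1*(-80) + X(-16)) + 3283 = (-1*(-80) + (-108 - 3*(-16)² + 18*(-16))) + 3283 = (80 + (-108 - 3*256 - 288)) + 3283 = (80 + (-108 - 768 - 288)) + 3283 = (80 - 1164) + 3283 = -1084 + 3283 = 2199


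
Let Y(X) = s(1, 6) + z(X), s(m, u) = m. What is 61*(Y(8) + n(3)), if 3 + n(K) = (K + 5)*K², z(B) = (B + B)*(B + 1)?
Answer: 13054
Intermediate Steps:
z(B) = 2*B*(1 + B) (z(B) = (2*B)*(1 + B) = 2*B*(1 + B))
n(K) = -3 + K²*(5 + K) (n(K) = -3 + (K + 5)*K² = -3 + (5 + K)*K² = -3 + K²*(5 + K))
Y(X) = 1 + 2*X*(1 + X)
61*(Y(8) + n(3)) = 61*((1 + 2*8*(1 + 8)) + (-3 + 3³ + 5*3²)) = 61*((1 + 2*8*9) + (-3 + 27 + 5*9)) = 61*((1 + 144) + (-3 + 27 + 45)) = 61*(145 + 69) = 61*214 = 13054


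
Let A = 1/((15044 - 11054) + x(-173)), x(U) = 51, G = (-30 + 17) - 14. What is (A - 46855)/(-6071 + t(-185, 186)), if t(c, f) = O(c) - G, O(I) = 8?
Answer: 94670527/12195738 ≈ 7.7626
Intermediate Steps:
G = -27 (G = -13 - 14 = -27)
t(c, f) = 35 (t(c, f) = 8 - 1*(-27) = 8 + 27 = 35)
A = 1/4041 (A = 1/((15044 - 11054) + 51) = 1/(3990 + 51) = 1/4041 ≈ 0.00024746)
(A - 46855)/(-6071 + t(-185, 186)) = (1/4041 - 46855)/(-6071 + 35) = -189341054/4041/(-6036) = -189341054/4041*(-1/6036) = 94670527/12195738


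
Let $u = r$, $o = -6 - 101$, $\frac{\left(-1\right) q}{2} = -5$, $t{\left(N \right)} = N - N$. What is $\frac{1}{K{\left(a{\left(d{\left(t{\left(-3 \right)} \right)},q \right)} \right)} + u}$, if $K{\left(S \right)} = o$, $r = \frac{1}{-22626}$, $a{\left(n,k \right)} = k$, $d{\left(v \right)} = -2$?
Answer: $- \frac{22626}{2420983} \approx -0.0093458$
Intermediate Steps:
$t{\left(N \right)} = 0$
$q = 10$ ($q = \left(-2\right) \left(-5\right) = 10$)
$r = - \frac{1}{22626} \approx -4.4197 \cdot 10^{-5}$
$o = -107$
$K{\left(S \right)} = -107$
$u = - \frac{1}{22626} \approx -4.4197 \cdot 10^{-5}$
$\frac{1}{K{\left(a{\left(d{\left(t{\left(-3 \right)} \right)},q \right)} \right)} + u} = \frac{1}{-107 - \frac{1}{22626}} = \frac{1}{- \frac{2420983}{22626}} = - \frac{22626}{2420983}$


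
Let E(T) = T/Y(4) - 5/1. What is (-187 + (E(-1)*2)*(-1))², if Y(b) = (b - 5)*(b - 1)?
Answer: 284089/9 ≈ 31565.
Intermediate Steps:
Y(b) = (-1 + b)*(-5 + b) (Y(b) = (-5 + b)*(-1 + b) = (-1 + b)*(-5 + b))
E(T) = -5 - T/3 (E(T) = T/(5 + 4² - 6*4) - 5/1 = T/(5 + 16 - 24) - 5*1 = T/(-3) - 5 = T*(-⅓) - 5 = -T/3 - 5 = -5 - T/3)
(-187 + (E(-1)*2)*(-1))² = (-187 + ((-5 - ⅓*(-1))*2)*(-1))² = (-187 + ((-5 + ⅓)*2)*(-1))² = (-187 - 14/3*2*(-1))² = (-187 - 28/3*(-1))² = (-187 + 28/3)² = (-533/3)² = 284089/9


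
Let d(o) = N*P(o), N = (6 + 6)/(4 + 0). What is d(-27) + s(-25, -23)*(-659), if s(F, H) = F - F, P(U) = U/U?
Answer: 3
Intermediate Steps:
P(U) = 1
N = 3 (N = 12/4 = 12*(1/4) = 3)
s(F, H) = 0
d(o) = 3 (d(o) = 3*1 = 3)
d(-27) + s(-25, -23)*(-659) = 3 + 0*(-659) = 3 + 0 = 3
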